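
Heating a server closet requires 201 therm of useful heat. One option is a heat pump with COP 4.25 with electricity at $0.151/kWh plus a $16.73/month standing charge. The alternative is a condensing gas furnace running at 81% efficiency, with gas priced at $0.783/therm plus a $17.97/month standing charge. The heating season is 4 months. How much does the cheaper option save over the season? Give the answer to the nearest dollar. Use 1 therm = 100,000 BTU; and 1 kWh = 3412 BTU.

Heat load = 201 therm × 100,000 = 20,100,000 BTU
Gas: input = 20,100,000 / 0.81 = 24,814,815 BTU = 248.1 therm → 248.1 × $0.783 = $194.30; + 4 × $17.97 standing = $266.18
Heat pump: 20,100,000 BTU / 3412 = 5,891 kWh heat; / 4.25 = 1,386 kWh in → × $0.151 = $209.30; + 4 × $16.73 standing = $276.22
Difference = |$266.18 − $276.22| = $10.04 ≈ $10

$10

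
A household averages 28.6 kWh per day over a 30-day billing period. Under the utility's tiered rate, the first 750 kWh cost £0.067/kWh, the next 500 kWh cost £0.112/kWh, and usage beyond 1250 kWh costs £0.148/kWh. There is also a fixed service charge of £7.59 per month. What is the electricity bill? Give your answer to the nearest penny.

£69.94

Usage = 28.6 kWh/day × 30 days = 858 kWh
First 750 kWh × £0.067 = £50.25
Next 108 kWh × £0.112 = £12.10
Remaining tier: 0 kWh (not reached)
Energy charge = £62.35; + service £7.59 = £69.94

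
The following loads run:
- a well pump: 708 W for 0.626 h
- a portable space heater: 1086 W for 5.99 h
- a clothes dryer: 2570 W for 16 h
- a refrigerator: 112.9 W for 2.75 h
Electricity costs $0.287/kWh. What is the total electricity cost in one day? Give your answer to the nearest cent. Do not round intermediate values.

$13.88

well pump: 708 W × 0.626 h = 443 Wh = 0.4432 kWh
portable space heater: 1086 W × 5.99 h = 6,505 Wh = 6.505 kWh
clothes dryer: 2570 W × 16 h = 41,120 Wh = 41.12 kWh
refrigerator: 112.9 W × 2.75 h = 310 Wh = 0.3105 kWh
Total energy = 0.4432 + 6.505 + 41.12 + 0.3105 = 48.38 kWh
Cost = 48.38 kWh × $0.287 = $13.88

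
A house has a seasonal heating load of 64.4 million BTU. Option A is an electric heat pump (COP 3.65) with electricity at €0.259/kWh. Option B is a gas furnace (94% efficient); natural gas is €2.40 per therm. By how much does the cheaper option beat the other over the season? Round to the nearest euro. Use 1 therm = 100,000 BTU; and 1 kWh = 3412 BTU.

€305

Heat load = 64.4 × 10⁶ BTU = 64,400,000 BTU
Gas: input = 64,400,000 / 0.94 = 68,510,638 BTU = 685.1 therm → 685.1 × €2.40 = €1,644.26
Heat pump: 64,400,000 BTU / 3412 = 18,870 kWh heat; / 3.65 = 5,171 kWh in → × €0.259 = €1,339.32
Difference = |€1,644.26 − €1,339.32| = €304.94 ≈ €305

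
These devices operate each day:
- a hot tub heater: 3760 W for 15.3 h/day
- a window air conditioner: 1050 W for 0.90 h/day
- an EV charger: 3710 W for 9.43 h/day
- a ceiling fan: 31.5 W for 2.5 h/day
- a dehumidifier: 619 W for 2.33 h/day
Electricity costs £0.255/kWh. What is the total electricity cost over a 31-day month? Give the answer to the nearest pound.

hot tub heater: 3760 W × 15.3 h × 31 d = 1,783,368 Wh = 1,783 kWh
window air conditioner: 1050 W × 0.90 h × 31 d = 29,295 Wh = 29.3 kWh
EV charger: 3710 W × 9.43 h × 31 d = 1,084,544 Wh = 1,085 kWh
ceiling fan: 31.5 W × 2.5 h × 31 d = 2,441 Wh = 2.441 kWh
dehumidifier: 619 W × 2.33 h × 31 d = 44,710 Wh = 44.71 kWh
Total energy = 1,783 + 29.3 + 1,085 + 2.441 + 44.71 = 2,944 kWh
Cost = 2,944 kWh × £0.255 = £750.81 ≈ £751

£751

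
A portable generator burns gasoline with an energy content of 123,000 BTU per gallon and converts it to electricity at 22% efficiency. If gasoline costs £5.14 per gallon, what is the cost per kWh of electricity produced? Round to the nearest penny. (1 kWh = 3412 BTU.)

£0.65

Electrical output per gallon = 123,000 BTU × 0.22 / 3412 BTU/kWh = 7.931 kWh
Cost per kWh = £5.14 / 7.931 kWh = £0.648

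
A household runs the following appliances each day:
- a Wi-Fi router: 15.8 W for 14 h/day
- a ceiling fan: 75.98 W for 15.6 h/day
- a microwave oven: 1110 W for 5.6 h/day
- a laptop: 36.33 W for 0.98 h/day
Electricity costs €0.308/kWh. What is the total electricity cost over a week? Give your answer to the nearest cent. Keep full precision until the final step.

Wi-Fi router: 15.8 W × 14 h × 7 d = 1,548 Wh = 1.548 kWh
ceiling fan: 75.98 W × 15.6 h × 7 d = 8,297 Wh = 8.297 kWh
microwave oven: 1110 W × 5.6 h × 7 d = 43,512 Wh = 43.51 kWh
laptop: 36.33 W × 0.98 h × 7 d = 249 Wh = 0.2492 kWh
Total energy = 1.548 + 8.297 + 43.51 + 0.2492 = 53.61 kWh
Cost = 53.61 kWh × €0.308 = €16.51

€16.51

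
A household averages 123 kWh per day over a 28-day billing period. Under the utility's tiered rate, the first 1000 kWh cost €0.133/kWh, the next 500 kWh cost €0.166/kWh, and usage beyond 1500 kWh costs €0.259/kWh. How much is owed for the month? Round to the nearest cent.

€719.50

Usage = 123 kWh/day × 28 days = 3444 kWh
First 1000 kWh × €0.133 = €133.00
Next 500 kWh × €0.166 = €83.00
Remaining 1944 kWh × €0.259 = €503.50
Total = €719.50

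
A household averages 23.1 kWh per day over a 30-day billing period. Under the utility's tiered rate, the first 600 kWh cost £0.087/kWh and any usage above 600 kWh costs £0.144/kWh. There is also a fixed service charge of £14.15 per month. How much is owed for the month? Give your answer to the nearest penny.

Usage = 23.1 kWh/day × 30 days = 693 kWh
First 600 kWh × £0.087 = £52.20
Remaining 93 kWh × £0.144 = £13.39
Energy charge = £65.59; + service £14.15 = £79.74

£79.74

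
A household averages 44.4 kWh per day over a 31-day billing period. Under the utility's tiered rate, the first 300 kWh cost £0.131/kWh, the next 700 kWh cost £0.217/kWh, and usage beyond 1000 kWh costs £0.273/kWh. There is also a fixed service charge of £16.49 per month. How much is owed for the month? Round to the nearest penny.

£310.45

Usage = 44.4 kWh/day × 31 days = 1376.4 kWh
First 300 kWh × £0.131 = £39.30
Next 700 kWh × £0.217 = £151.90
Remaining 376.4 kWh × £0.273 = £102.76
Energy charge = £293.96; + service £16.49 = £310.45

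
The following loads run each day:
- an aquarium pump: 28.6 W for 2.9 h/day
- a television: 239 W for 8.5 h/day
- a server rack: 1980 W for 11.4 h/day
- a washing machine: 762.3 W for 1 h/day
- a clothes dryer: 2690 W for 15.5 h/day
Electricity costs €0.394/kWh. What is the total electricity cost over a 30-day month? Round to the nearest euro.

aquarium pump: 28.6 W × 2.9 h × 30 d = 2,488 Wh = 2.488 kWh
television: 239 W × 8.5 h × 30 d = 60,945 Wh = 60.95 kWh
server rack: 1980 W × 11.4 h × 30 d = 677,160 Wh = 677.2 kWh
washing machine: 762.3 W × 1 h × 30 d = 22,869 Wh = 22.87 kWh
clothes dryer: 2690 W × 15.5 h × 30 d = 1,250,850 Wh = 1,251 kWh
Total energy = 2.488 + 60.95 + 677.2 + 22.87 + 1,251 = 2,014 kWh
Cost = 2,014 kWh × €0.394 = €793.64 ≈ €794

€794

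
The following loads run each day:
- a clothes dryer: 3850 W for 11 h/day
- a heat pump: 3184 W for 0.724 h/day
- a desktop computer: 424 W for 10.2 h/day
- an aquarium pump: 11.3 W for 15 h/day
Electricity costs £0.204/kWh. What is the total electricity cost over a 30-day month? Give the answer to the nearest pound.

clothes dryer: 3850 W × 11 h × 30 d = 1,270,500 Wh = 1,270 kWh
heat pump: 3184 W × 0.724 h × 30 d = 69,156 Wh = 69.16 kWh
desktop computer: 424 W × 10.2 h × 30 d = 129,744 Wh = 129.7 kWh
aquarium pump: 11.3 W × 15 h × 30 d = 5,085 Wh = 5.085 kWh
Total energy = 1,270 + 69.16 + 129.7 + 5.085 = 1,474 kWh
Cost = 1,474 kWh × £0.204 = £300.80 ≈ £301

£301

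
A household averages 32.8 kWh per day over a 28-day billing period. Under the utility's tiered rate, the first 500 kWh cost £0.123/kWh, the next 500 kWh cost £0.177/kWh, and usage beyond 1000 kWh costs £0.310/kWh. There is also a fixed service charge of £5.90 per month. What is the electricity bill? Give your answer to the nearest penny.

£141.46

Usage = 32.8 kWh/day × 28 days = 918.4 kWh
First 500 kWh × £0.123 = £61.50
Next 418.4 kWh × £0.177 = £74.06
Remaining tier: 0 kWh (not reached)
Energy charge = £135.56; + service £5.90 = £141.46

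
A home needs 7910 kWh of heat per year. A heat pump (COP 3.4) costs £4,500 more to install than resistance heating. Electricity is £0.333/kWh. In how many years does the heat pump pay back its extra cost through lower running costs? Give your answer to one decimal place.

Resistance: 7910 kWh × £0.333 = £2,634.03/yr
Heat pump: 7910 / 3.4 = 2326 kWh in → × £0.333 = £774.71/yr
Annual savings = £1,859.32
Payback = £4,500 / £1,859.32 = 2.42 years

2.4 years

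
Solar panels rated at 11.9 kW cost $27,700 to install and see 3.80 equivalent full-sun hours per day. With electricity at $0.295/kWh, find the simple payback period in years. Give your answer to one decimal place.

5.7 years

Daily generation = 11.9 kW × 3.80 h = 45.22 kWh
Annual generation = 45.22 × 365 = 16505 kWh
Annual savings = 16505 × $0.295 = $4,869.06
Payback = $27,700 / $4,869.06 = 5.69 years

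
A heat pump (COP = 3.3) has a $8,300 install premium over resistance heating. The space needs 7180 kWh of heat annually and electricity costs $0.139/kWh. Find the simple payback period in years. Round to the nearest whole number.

12 years

Resistance: 7180 kWh × $0.139 = $998.02/yr
Heat pump: 7180 / 3.3 = 2176 kWh in → × $0.139 = $302.43/yr
Annual savings = $695.59
Payback = $8,300 / $695.59 = 11.9 years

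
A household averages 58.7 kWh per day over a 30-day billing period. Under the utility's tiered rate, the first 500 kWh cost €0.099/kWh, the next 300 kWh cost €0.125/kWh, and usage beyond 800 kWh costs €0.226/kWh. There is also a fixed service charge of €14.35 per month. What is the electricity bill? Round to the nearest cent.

Usage = 58.7 kWh/day × 30 days = 1761 kWh
First 500 kWh × €0.099 = €49.50
Next 300 kWh × €0.125 = €37.50
Remaining 961 kWh × €0.226 = €217.19
Energy charge = €304.19; + service €14.35 = €318.54

€318.54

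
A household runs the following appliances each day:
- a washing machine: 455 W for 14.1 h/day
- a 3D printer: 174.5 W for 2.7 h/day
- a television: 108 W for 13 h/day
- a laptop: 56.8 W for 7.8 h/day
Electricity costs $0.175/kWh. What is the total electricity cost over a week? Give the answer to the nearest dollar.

$11

washing machine: 455 W × 14.1 h × 7 d = 44,908 Wh = 44.91 kWh
3D printer: 174.5 W × 2.7 h × 7 d = 3,298 Wh = 3.298 kWh
television: 108 W × 13 h × 7 d = 9,828 Wh = 9.828 kWh
laptop: 56.8 W × 7.8 h × 7 d = 3,101 Wh = 3.101 kWh
Total energy = 44.91 + 3.298 + 9.828 + 3.101 = 61.14 kWh
Cost = 61.14 kWh × $0.175 = $10.70 ≈ $11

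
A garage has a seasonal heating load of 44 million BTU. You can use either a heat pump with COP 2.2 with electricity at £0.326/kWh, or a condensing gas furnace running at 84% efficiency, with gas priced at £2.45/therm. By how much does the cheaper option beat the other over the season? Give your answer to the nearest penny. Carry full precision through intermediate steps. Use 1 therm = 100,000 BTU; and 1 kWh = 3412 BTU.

Heat load = 44 × 10⁶ BTU = 44,000,000 BTU
Gas: input = 44,000,000 / 0.84 = 52,380,952 BTU = 523.8 therm → 523.8 × £2.45 = £1,283.33
Heat pump: 44,000,000 BTU / 3412 = 12,900 kWh heat; / 2.2 = 5,862 kWh in → × £0.326 = £1,910.90
Difference = |£1,283.33 − £1,910.90| = £627.57

£627.57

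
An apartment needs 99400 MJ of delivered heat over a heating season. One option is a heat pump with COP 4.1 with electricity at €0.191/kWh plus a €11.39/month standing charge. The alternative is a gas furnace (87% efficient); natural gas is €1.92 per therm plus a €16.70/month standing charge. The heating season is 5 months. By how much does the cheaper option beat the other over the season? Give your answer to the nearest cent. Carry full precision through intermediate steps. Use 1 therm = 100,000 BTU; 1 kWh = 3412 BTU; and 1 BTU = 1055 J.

Heat load = 99400 MJ = 99,400,000,000 J / 1055 = 94,218,009 BTU
Gas: input = 94,218,009 / 0.87 = 108,296,563 BTU = 1,083 therm → 1,083 × €1.92 = €2,079.29; + 5 × €16.70 standing = €2,162.79
Heat pump: 94,218,009 BTU / 3412 = 27,610 kWh heat; / 4.1 = 6,735 kWh in → × €0.191 = €1,286.40; + 5 × €11.39 standing = €1,343.35
Difference = |€2,162.79 − €1,343.35| = €819.45

€819.45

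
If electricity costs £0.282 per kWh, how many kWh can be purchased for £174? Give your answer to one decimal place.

£174 / £0.282 per kWh = 617 kWh

617.0 kWh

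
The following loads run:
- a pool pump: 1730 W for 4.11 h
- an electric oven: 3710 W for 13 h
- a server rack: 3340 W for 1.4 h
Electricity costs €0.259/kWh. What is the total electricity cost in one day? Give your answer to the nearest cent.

€15.54

pool pump: 1730 W × 4.11 h = 7,110 Wh = 7.11 kWh
electric oven: 3710 W × 13 h = 48,230 Wh = 48.23 kWh
server rack: 3340 W × 1.4 h = 4,676 Wh = 4.676 kWh
Total energy = 7.11 + 48.23 + 4.676 = 60.02 kWh
Cost = 60.02 kWh × €0.259 = €15.54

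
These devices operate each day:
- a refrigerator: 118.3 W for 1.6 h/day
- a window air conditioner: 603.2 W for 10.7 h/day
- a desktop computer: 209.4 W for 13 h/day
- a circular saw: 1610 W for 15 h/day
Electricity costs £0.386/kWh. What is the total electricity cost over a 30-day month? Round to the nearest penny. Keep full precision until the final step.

£388.11

refrigerator: 118.3 W × 1.6 h × 30 d = 5,678 Wh = 5.678 kWh
window air conditioner: 603.2 W × 10.7 h × 30 d = 193,627 Wh = 193.6 kWh
desktop computer: 209.4 W × 13 h × 30 d = 81,666 Wh = 81.67 kWh
circular saw: 1610 W × 15 h × 30 d = 724,500 Wh = 724.5 kWh
Total energy = 5.678 + 193.6 + 81.67 + 724.5 = 1,005 kWh
Cost = 1,005 kWh × £0.386 = £388.11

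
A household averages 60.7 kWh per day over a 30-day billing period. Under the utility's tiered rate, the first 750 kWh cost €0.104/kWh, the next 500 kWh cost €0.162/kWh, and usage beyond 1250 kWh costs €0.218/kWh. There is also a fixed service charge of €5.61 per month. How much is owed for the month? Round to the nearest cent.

Usage = 60.7 kWh/day × 30 days = 1821 kWh
First 750 kWh × €0.104 = €78.00
Next 500 kWh × €0.162 = €81.00
Remaining 571 kWh × €0.218 = €124.48
Energy charge = €283.48; + service €5.61 = €289.09

€289.09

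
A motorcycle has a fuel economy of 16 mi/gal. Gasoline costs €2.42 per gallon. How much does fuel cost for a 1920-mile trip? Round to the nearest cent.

Fuel = 1920 mi / 16 mpg = 120 gal
Cost = 120 gal × €2.42/gal = €290.40

€290.40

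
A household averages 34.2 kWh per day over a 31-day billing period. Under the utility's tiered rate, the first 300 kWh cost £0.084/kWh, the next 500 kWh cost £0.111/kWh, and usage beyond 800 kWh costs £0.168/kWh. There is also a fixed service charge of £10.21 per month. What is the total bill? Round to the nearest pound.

Usage = 34.2 kWh/day × 31 days = 1060.2 kWh
First 300 kWh × £0.084 = £25.20
Next 500 kWh × £0.111 = £55.50
Remaining 260.2 kWh × £0.168 = £43.71
Energy charge = £124.41; + service £10.21 = £134.62 ≈ £135

£135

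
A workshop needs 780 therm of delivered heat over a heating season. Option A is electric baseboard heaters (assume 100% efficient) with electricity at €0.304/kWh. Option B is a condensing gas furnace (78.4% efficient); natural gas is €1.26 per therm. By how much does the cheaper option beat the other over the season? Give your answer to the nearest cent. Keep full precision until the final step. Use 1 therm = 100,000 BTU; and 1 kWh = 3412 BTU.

€5696.02

Heat load = 780 therm × 100,000 = 78,000,000 BTU
Gas: input = 78,000,000 / 0.784 = 99,489,796 BTU = 994.9 therm → 994.9 × €1.26 = €1,253.57
Electric: 78,000,000 BTU / 3412 = 22,860 kWh → × €0.304 = €6,949.59
Difference = |€1,253.57 − €6,949.59| = €5,696.02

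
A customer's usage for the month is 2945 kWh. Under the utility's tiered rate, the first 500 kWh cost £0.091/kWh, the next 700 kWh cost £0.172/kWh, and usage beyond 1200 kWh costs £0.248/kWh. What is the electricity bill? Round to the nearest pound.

First 500 kWh × £0.091 = £45.50
Next 700 kWh × £0.172 = £120.40
Remaining 1745 kWh × £0.248 = £432.76
Total = £598.66 ≈ £599

£599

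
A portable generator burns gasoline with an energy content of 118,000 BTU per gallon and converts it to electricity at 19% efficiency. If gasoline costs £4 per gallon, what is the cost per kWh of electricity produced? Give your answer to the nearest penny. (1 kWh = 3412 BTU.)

Electrical output per gallon = 118,000 BTU × 0.19 / 3412 BTU/kWh = 6.571 kWh
Cost per kWh = £4 / 6.571 kWh = £0.609

£0.61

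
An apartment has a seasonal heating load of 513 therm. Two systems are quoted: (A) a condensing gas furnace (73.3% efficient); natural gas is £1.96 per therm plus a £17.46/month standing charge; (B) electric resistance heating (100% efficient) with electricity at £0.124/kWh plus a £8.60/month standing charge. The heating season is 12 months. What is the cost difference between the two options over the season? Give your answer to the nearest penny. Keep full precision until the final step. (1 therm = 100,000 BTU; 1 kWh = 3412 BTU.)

Heat load = 513 therm × 100,000 = 51,300,000 BTU
Gas: input = 51,300,000 / 0.733 = 69,986,357 BTU = 699.9 therm → 699.9 × £1.96 = £1,371.73; + 12 × £17.46 standing = £1,581.25
Electric: 51,300,000 BTU / 3412 = 15,040 kWh → × £0.124 = £1,864.36; + 12 × £8.60 standing = £1,967.56
Difference = |£1,581.25 − £1,967.56| = £386.31

£386.31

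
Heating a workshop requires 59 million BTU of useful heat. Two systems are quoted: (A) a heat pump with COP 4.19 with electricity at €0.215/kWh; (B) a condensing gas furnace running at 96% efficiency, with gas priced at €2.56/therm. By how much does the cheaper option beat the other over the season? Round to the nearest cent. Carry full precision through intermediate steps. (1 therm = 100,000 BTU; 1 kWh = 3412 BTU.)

Heat load = 59 × 10⁶ BTU = 59,000,000 BTU
Gas: input = 59,000,000 / 0.960 = 61,458,333 BTU = 614.6 therm → 614.6 × €2.56 = €1,573.33
Heat pump: 59,000,000 BTU / 3412 = 17,290 kWh heat; / 4.19 = 4,127 kWh in → × €0.215 = €887.29
Difference = |€1,573.33 − €887.29| = €686.04

€686.04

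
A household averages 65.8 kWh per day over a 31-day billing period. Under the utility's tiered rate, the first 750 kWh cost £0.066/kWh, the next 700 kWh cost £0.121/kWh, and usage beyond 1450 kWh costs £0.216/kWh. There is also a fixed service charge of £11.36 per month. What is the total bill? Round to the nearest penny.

Usage = 65.8 kWh/day × 31 days = 2039.8 kWh
First 750 kWh × £0.066 = £49.50
Next 700 kWh × £0.121 = £84.70
Remaining 589.8 kWh × £0.216 = £127.40
Energy charge = £261.60; + service £11.36 = £272.96

£272.96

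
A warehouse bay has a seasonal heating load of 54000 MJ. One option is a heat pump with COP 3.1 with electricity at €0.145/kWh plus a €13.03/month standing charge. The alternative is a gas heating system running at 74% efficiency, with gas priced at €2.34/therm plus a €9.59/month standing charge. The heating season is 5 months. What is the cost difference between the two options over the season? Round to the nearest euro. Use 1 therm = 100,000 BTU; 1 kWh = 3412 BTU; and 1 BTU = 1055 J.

€900

Heat load = 54000 MJ = 54,000,000,000 J / 1055 = 51,184,834 BTU
Gas: input = 51,184,834 / 0.74 = 69,168,695 BTU = 691.7 therm → 691.7 × €2.34 = €1,618.55; + 5 × €9.59 standing = €1,666.50
Heat pump: 51,184,834 BTU / 3412 = 15,000 kWh heat; / 3.1 = 4,839 kWh in → × €0.145 = €701.68; + 5 × €13.03 standing = €766.83
Difference = |€1,666.50 − €766.83| = €899.67 ≈ €900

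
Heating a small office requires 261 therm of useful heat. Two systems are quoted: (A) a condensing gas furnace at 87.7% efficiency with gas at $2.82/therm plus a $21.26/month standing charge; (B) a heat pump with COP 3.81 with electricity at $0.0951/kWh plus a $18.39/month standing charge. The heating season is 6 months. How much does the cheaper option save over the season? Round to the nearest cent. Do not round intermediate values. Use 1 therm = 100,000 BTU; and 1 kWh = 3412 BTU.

Heat load = 261 therm × 100,000 = 26,100,000 BTU
Gas: input = 26,100,000 / 0.877 = 29,760,547 BTU = 297.6 therm → 297.6 × $2.82 = $839.25; + 6 × $21.26 standing = $966.81
Heat pump: 26,100,000 BTU / 3412 = 7,649 kWh heat; / 3.81 = 2,008 kWh in → × $0.0951 = $190.94; + 6 × $18.39 standing = $301.28
Difference = |$966.81 − $301.28| = $665.53

$665.53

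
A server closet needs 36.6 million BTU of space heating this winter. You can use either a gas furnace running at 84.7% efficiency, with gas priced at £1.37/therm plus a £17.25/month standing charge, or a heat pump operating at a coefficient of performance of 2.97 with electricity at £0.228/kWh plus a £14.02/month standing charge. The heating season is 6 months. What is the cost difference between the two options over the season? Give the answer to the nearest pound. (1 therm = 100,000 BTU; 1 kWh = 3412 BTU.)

Heat load = 36.6 × 10⁶ BTU = 36,600,000 BTU
Gas: input = 36,600,000 / 0.847 = 43,211,334 BTU = 432.1 therm → 432.1 × £1.37 = £592.00; + 6 × £17.25 standing = £695.50
Heat pump: 36,600,000 BTU / 3412 = 10,730 kWh heat; / 2.97 = 3,612 kWh in → × £0.228 = £823.48; + 6 × £14.02 standing = £907.60
Difference = |£695.50 − £907.60| = £212.10 ≈ £212

£212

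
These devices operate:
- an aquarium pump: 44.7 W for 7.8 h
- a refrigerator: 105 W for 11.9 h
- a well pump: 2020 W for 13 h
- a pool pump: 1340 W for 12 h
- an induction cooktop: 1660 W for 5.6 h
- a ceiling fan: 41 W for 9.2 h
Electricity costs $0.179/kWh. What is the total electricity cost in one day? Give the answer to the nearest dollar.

aquarium pump: 44.7 W × 7.8 h = 349 Wh = 0.3487 kWh
refrigerator: 105 W × 11.9 h = 1,250 Wh = 1.25 kWh
well pump: 2020 W × 13 h = 26,260 Wh = 26.26 kWh
pool pump: 1340 W × 12 h = 16,080 Wh = 16.08 kWh
induction cooktop: 1660 W × 5.6 h = 9,296 Wh = 9.296 kWh
ceiling fan: 41 W × 9.2 h = 377 Wh = 0.3772 kWh
Total energy = 0.3487 + 1.25 + 26.26 + 16.08 + 9.296 + 0.3772 = 53.61 kWh
Cost = 53.61 kWh × $0.179 = $9.60 ≈ $10

$10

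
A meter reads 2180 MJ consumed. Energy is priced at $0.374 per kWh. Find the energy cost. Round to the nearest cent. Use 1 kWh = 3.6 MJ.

$226.48

2180 MJ × (0.27778 kWh/MJ) = 605.6 kWh
Cost = 605.6 kWh × $0.374/kWh = $226.48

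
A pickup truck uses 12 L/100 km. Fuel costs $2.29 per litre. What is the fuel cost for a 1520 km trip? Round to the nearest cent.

$417.70

Fuel = 12 L/100 km × 1520 km / 100 = 182.4 L
Cost = 182.4 L × $2.29/L = $417.70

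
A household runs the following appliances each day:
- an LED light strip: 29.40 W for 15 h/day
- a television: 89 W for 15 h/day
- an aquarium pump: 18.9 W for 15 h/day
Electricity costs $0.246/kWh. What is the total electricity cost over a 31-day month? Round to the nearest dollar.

$16

LED light strip: 29.40 W × 15 h × 31 d = 13,671 Wh = 13.67 kWh
television: 89 W × 15 h × 31 d = 41,385 Wh = 41.38 kWh
aquarium pump: 18.9 W × 15 h × 31 d = 8,788 Wh = 8.789 kWh
Total energy = 13.67 + 41.38 + 8.789 = 63.84 kWh
Cost = 63.84 kWh × $0.246 = $15.71 ≈ $16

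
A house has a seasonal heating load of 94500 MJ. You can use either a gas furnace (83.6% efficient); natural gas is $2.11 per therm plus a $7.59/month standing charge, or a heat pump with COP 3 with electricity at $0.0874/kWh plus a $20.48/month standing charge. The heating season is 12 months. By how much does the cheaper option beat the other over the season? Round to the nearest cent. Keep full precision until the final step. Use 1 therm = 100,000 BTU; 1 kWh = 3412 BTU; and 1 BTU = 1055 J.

$1341.26

Heat load = 94500 MJ = 94,500,000,000 J / 1055 = 89,573,460 BTU
Gas: input = 89,573,460 / 0.836 = 107,145,287 BTU = 1,071 therm → 1,071 × $2.11 = $2,260.77; + 12 × $7.59 standing = $2,351.85
Heat pump: 89,573,460 BTU / 3412 = 26,250 kWh heat; / 3 = 8,751 kWh in → × $0.0874 = $764.82; + 12 × $20.48 standing = $1,010.58
Difference = |$2,351.85 − $1,010.58| = $1,341.26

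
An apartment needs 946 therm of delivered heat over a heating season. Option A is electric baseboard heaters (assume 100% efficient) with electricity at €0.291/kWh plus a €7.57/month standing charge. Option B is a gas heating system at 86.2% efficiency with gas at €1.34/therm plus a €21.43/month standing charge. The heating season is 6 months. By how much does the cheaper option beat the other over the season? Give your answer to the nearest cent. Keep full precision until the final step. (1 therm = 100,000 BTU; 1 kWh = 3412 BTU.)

Heat load = 946 therm × 100,000 = 94,600,000 BTU
Gas: input = 94,600,000 / 0.862 = 109,744,780 BTU = 1,097 therm → 1,097 × €1.34 = €1,470.58; + 6 × €21.43 standing = €1,599.16
Electric: 94,600,000 BTU / 3412 = 27,730 kWh → × €0.291 = €8,068.17; + 6 × €7.57 standing = €8,113.59
Difference = |€1,599.16 − €8,113.59| = €6,514.43

€6514.43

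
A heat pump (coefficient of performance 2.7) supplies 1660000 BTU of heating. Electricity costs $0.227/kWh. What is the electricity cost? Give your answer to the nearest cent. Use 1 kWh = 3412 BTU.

Heat delivered = 1,660,000 BTU / 3412 = 486.5 kWh
Electrical input = 486.5 kWh / 2.7 = 180.2 kWh
Cost = 180.2 × $0.227/kWh = $40.90

$40.90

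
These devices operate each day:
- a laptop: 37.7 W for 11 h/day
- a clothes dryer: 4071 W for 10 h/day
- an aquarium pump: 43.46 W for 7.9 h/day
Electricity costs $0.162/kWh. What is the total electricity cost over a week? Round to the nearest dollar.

laptop: 37.7 W × 11 h × 7 d = 2,903 Wh = 2.903 kWh
clothes dryer: 4071 W × 10 h × 7 d = 284,970 Wh = 285 kWh
aquarium pump: 43.46 W × 7.9 h × 7 d = 2,403 Wh = 2.403 kWh
Total energy = 2.903 + 285 + 2.403 = 290.3 kWh
Cost = 290.3 kWh × $0.162 = $47.02 ≈ $47

$47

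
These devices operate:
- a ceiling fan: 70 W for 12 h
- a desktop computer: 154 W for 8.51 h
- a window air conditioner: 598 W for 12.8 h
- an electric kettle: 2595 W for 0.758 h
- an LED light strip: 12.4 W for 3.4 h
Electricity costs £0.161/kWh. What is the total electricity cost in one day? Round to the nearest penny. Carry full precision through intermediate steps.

ceiling fan: 70 W × 12 h = 840 Wh = 0.84 kWh
desktop computer: 154 W × 8.51 h = 1,311 Wh = 1.311 kWh
window air conditioner: 598 W × 12.8 h = 7,654 Wh = 7.654 kWh
electric kettle: 2595 W × 0.758 h = 1,967 Wh = 1.967 kWh
LED light strip: 12.4 W × 3.4 h = 42 Wh = 0.04216 kWh
Total energy = 0.84 + 1.311 + 7.654 + 1.967 + 0.04216 = 11.81 kWh
Cost = 11.81 kWh × £0.161 = £1.90

£1.90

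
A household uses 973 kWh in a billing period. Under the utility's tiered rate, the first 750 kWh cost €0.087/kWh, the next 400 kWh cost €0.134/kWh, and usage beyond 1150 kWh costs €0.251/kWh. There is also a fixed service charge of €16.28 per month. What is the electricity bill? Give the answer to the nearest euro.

First 750 kWh × €0.087 = €65.25
Next 223 kWh × €0.134 = €29.88
Remaining tier: 0 kWh (not reached)
Energy charge = €95.13; + service €16.28 = €111.41 ≈ €111

€111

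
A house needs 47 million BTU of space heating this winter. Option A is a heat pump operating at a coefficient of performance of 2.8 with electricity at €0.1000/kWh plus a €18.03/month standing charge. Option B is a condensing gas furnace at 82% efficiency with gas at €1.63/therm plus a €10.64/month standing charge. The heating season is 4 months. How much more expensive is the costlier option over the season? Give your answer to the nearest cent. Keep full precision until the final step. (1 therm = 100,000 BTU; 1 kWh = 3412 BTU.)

Heat load = 47 × 10⁶ BTU = 47,000,000 BTU
Gas: input = 47,000,000 / 0.82 = 57,317,073 BTU = 573.2 therm → 573.2 × €1.63 = €934.27; + 4 × €10.64 standing = €976.83
Heat pump: 47,000,000 BTU / 3412 = 13,770 kWh heat; / 2.8 = 4,920 kWh in → × €0.1000 = €491.96; + 4 × €18.03 standing = €564.08
Difference = |€976.83 − €564.08| = €412.75

€412.75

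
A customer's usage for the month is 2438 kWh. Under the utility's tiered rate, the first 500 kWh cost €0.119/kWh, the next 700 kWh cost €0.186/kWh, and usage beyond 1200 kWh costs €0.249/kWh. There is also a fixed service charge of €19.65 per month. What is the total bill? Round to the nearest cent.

First 500 kWh × €0.119 = €59.50
Next 700 kWh × €0.186 = €130.20
Remaining 1238 kWh × €0.249 = €308.26
Energy charge = €497.96; + service €19.65 = €517.61

€517.61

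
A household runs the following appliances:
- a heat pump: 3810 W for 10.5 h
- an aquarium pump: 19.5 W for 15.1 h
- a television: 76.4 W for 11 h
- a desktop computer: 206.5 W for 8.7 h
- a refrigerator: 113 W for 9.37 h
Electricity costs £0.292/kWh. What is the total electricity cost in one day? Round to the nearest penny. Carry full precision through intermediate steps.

heat pump: 3810 W × 10.5 h = 40,005 Wh = 40.01 kWh
aquarium pump: 19.5 W × 15.1 h = 294 Wh = 0.2944 kWh
television: 76.4 W × 11 h = 840 Wh = 0.8404 kWh
desktop computer: 206.5 W × 8.7 h = 1,797 Wh = 1.797 kWh
refrigerator: 113 W × 9.37 h = 1,059 Wh = 1.059 kWh
Total energy = 40.01 + 0.2944 + 0.8404 + 1.797 + 1.059 = 44 kWh
Cost = 44 kWh × £0.292 = £12.85

£12.85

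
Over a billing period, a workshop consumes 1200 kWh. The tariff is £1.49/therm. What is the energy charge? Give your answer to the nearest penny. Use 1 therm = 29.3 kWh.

1200 kWh × (0.03413 therm/kWh) = 40.96 therm
Cost = 40.96 therm × £1.49/therm = £61.02

£61.02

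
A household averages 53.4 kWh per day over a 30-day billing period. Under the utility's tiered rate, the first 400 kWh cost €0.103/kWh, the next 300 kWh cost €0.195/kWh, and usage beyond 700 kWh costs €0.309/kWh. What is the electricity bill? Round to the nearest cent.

Usage = 53.4 kWh/day × 30 days = 1602 kWh
First 400 kWh × €0.103 = €41.20
Next 300 kWh × €0.195 = €58.50
Remaining 902 kWh × €0.309 = €278.72
Total = €378.42

€378.42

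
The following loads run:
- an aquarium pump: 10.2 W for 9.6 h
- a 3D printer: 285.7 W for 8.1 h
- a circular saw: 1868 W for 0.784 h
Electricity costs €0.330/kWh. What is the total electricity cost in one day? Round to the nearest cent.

aquarium pump: 10.2 W × 9.6 h = 98 Wh = 0.09792 kWh
3D printer: 285.7 W × 8.1 h = 2,314 Wh = 2.314 kWh
circular saw: 1868 W × 0.784 h = 1,465 Wh = 1.465 kWh
Total energy = 0.09792 + 2.314 + 1.465 = 3.877 kWh
Cost = 3.877 kWh × €0.330 = €1.28

€1.28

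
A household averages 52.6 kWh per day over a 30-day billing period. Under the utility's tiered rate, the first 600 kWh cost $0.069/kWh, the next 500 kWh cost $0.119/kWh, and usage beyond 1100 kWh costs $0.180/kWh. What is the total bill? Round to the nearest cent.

Usage = 52.6 kWh/day × 30 days = 1578 kWh
First 600 kWh × $0.069 = $41.40
Next 500 kWh × $0.119 = $59.50
Remaining 478 kWh × $0.180 = $86.04
Total = $186.94

$186.94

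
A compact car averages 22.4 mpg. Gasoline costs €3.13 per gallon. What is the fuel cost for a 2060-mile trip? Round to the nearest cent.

Fuel = 2060 mi / 22.4 mpg = 91.96 gal
Cost = 91.96 gal × €3.13/gal = €287.85

€287.85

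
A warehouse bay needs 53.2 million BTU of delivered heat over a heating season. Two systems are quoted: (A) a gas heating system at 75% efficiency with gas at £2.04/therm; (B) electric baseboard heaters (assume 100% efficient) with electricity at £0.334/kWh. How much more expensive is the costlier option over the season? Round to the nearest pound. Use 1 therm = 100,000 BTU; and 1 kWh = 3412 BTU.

Heat load = 53.2 × 10⁶ BTU = 53,200,000 BTU
Gas: input = 53,200,000 / 0.75 = 70,933,333 BTU = 709.3 therm → 709.3 × £2.04 = £1,447.04
Electric: 53,200,000 BTU / 3412 = 15,590 kWh → × £0.334 = £5,207.74
Difference = |£1,447.04 − £5,207.74| = £3,760.70 ≈ £3761

£3761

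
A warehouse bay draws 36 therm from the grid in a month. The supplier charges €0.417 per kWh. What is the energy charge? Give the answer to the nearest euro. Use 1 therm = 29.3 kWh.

€440

36 therm × (29.3 kWh/therm) = 1,055 kWh
Cost = 1,055 kWh × €0.417/kWh = €439.85 ≈ €440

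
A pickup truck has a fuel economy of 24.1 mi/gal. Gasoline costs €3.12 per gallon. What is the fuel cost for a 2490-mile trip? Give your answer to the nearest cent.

€322.36

Fuel = 2490 mi / 24.1 mpg = 103.3 gal
Cost = 103.3 gal × €3.12/gal = €322.36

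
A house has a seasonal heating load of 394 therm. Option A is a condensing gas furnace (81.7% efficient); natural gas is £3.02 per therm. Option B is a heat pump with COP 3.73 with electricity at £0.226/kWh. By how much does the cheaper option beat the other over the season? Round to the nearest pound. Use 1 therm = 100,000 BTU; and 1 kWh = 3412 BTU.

£757

Heat load = 394 therm × 100,000 = 39,400,000 BTU
Gas: input = 39,400,000 / 0.817 = 48,225,214 BTU = 482.3 therm → 482.3 × £3.02 = £1,456.40
Heat pump: 39,400,000 BTU / 3412 = 11,550 kWh heat; / 3.73 = 3,096 kWh in → × £0.226 = £699.66
Difference = |£1,456.40 − £699.66| = £756.74 ≈ £757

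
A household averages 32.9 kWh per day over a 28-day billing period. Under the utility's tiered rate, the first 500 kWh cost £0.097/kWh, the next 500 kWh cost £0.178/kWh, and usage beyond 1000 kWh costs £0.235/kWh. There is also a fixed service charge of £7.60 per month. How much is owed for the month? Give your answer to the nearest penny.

Usage = 32.9 kWh/day × 28 days = 921.2 kWh
First 500 kWh × £0.097 = £48.50
Next 421.2 kWh × £0.178 = £74.97
Remaining tier: 0 kWh (not reached)
Energy charge = £123.47; + service £7.60 = £131.07

£131.07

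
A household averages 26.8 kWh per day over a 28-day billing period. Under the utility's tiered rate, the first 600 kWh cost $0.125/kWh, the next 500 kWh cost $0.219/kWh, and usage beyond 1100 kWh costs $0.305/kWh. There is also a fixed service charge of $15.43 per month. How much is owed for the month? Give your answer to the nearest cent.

Usage = 26.8 kWh/day × 28 days = 750.4 kWh
First 600 kWh × $0.125 = $75.00
Next 150.4 kWh × $0.219 = $32.94
Remaining tier: 0 kWh (not reached)
Energy charge = $107.94; + service $15.43 = $123.37

$123.37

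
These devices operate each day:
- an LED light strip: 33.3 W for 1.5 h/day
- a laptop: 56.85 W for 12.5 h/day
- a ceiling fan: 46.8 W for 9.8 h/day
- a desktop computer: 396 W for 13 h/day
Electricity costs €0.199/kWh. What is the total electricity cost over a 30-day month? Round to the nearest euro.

€38

LED light strip: 33.3 W × 1.5 h × 30 d = 1,498 Wh = 1.498 kWh
laptop: 56.85 W × 12.5 h × 30 d = 21,319 Wh = 21.32 kWh
ceiling fan: 46.8 W × 9.8 h × 30 d = 13,759 Wh = 13.76 kWh
desktop computer: 396 W × 13 h × 30 d = 154,440 Wh = 154.4 kWh
Total energy = 1.498 + 21.32 + 13.76 + 154.4 = 191 kWh
Cost = 191 kWh × €0.199 = €38.01 ≈ €38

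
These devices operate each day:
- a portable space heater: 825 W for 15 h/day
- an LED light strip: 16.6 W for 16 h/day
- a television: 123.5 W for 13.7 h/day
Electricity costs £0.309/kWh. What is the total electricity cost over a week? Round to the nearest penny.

portable space heater: 825 W × 15 h × 7 d = 86,625 Wh = 86.62 kWh
LED light strip: 16.6 W × 16 h × 7 d = 1,859 Wh = 1.859 kWh
television: 123.5 W × 13.7 h × 7 d = 11,844 Wh = 11.84 kWh
Total energy = 86.62 + 1.859 + 11.84 = 100.3 kWh
Cost = 100.3 kWh × £0.309 = £31.00

£31.00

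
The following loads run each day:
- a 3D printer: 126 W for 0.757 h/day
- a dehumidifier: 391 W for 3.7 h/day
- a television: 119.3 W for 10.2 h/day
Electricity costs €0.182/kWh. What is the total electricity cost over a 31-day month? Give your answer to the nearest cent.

3D printer: 126 W × 0.757 h × 31 d = 2,957 Wh = 2.957 kWh
dehumidifier: 391 W × 3.7 h × 31 d = 44,848 Wh = 44.85 kWh
television: 119.3 W × 10.2 h × 31 d = 37,723 Wh = 37.72 kWh
Total energy = 2.957 + 44.85 + 37.72 = 85.53 kWh
Cost = 85.53 kWh × €0.182 = €15.57

€15.57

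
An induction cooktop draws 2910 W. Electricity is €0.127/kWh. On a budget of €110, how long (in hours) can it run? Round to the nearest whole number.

298 h

Energy budget = €110 / €0.127 per kWh = 866.1 kWh = 866,142 Wh
Runtime = 866,142 Wh / 2910 W = 297.6 h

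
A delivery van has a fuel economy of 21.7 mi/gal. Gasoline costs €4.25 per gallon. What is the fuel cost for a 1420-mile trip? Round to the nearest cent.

Fuel = 1420 mi / 21.7 mpg = 65.44 gal
Cost = 65.44 gal × €4.25/gal = €278.11

€278.11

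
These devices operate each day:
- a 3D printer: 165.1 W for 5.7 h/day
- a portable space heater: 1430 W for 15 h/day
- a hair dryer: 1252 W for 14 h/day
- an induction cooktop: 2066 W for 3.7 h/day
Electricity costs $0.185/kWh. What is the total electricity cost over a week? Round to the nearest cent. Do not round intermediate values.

$61.59

3D printer: 165.1 W × 5.7 h × 7 d = 6,587 Wh = 6.587 kWh
portable space heater: 1430 W × 15 h × 7 d = 150,150 Wh = 150.2 kWh
hair dryer: 1252 W × 14 h × 7 d = 122,696 Wh = 122.7 kWh
induction cooktop: 2066 W × 3.7 h × 7 d = 53,509 Wh = 53.51 kWh
Total energy = 6.587 + 150.2 + 122.7 + 53.51 = 332.9 kWh
Cost = 332.9 kWh × $0.185 = $61.59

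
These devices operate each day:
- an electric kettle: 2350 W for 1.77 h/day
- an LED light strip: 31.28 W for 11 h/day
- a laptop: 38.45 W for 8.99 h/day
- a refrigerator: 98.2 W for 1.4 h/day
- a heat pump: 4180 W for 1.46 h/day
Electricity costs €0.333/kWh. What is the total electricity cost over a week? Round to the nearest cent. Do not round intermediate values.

€25.85

electric kettle: 2350 W × 1.77 h × 7 d = 29,116 Wh = 29.12 kWh
LED light strip: 31.28 W × 11 h × 7 d = 2,409 Wh = 2.409 kWh
laptop: 38.45 W × 8.99 h × 7 d = 2,420 Wh = 2.42 kWh
refrigerator: 98.2 W × 1.4 h × 7 d = 962 Wh = 0.9624 kWh
heat pump: 4180 W × 1.46 h × 7 d = 42,720 Wh = 42.72 kWh
Total energy = 29.12 + 2.409 + 2.42 + 0.9624 + 42.72 = 77.63 kWh
Cost = 77.63 kWh × €0.333 = €25.85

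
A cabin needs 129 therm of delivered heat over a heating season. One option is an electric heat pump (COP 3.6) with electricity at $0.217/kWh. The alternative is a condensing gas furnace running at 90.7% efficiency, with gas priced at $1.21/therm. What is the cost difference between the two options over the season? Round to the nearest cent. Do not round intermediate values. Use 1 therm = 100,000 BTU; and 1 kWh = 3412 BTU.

Heat load = 129 therm × 100,000 = 12,900,000 BTU
Gas: input = 12,900,000 / 0.907 = 14,222,712 BTU = 142.2 therm → 142.2 × $1.21 = $172.09
Heat pump: 12,900,000 BTU / 3412 = 3,781 kWh heat; / 3.6 = 1,050 kWh in → × $0.217 = $227.90
Difference = |$172.09 − $227.90| = $55.80

$55.80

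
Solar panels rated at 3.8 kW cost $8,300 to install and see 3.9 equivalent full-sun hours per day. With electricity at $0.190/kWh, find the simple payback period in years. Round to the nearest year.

Daily generation = 3.8 kW × 3.9 h = 14.82 kWh
Annual generation = 14.82 × 365 = 5409.3 kWh
Annual savings = 5409.3 × $0.190 = $1,027.77
Payback = $8,300 / $1,027.77 = 8.08 years

8 years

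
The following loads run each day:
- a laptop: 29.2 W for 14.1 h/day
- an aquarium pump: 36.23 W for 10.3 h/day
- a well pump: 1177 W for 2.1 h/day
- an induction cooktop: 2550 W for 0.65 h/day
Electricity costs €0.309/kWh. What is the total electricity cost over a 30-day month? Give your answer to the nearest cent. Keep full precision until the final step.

€45.55

laptop: 29.2 W × 14.1 h × 30 d = 12,352 Wh = 12.35 kWh
aquarium pump: 36.23 W × 10.3 h × 30 d = 11,195 Wh = 11.2 kWh
well pump: 1177 W × 2.1 h × 30 d = 74,151 Wh = 74.15 kWh
induction cooktop: 2550 W × 0.65 h × 30 d = 49,725 Wh = 49.73 kWh
Total energy = 12.35 + 11.2 + 74.15 + 49.73 = 147.4 kWh
Cost = 147.4 kWh × €0.309 = €45.55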